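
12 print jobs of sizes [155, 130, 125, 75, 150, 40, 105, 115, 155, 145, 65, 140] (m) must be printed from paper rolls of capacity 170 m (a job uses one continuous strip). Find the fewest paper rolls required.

10

Total = 155 + 155 + 150 + 145 + 140 + 130 + 125 + 115 + 105 + 75 + 65 + 40 = 1400 m.
Lower bound: ⌈1400/170⌉ = 9 paper rolls.
A packing using 10 paper rolls:
  roll 1: 155 = 155
  roll 2: 155 = 155
  roll 3: 150 = 150
  roll 4: 145 = 145
  roll 5: 140 = 140
  roll 6: 130 + 40 = 170
  roll 7: 125 = 125
  roll 8: 115 = 115
  roll 9: 105 + 65 = 170
  roll 10: 75 = 75
No arrangement into 9 paper rolls stays within capacity, so 10 is optimal.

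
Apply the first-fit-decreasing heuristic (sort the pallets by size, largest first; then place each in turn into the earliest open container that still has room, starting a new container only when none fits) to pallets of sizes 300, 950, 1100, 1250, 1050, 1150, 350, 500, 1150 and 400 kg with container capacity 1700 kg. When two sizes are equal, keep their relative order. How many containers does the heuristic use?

6

Sorted descending: 1250, 1150, 1150, 1100, 1050, 950, 500, 400, 350, 300.
  1250 → container 1 (new)  [load 1250/1700]
  1150 → container 2 (new)  [load 1150/1700]
  1150 → container 3 (new)  [load 1150/1700]
  1100 → container 4 (new)  [load 1100/1700]
  1050 → container 5 (new)  [load 1050/1700]
  950 → container 6 (new)  [load 950/1700]
  500 → container 2  [load 1650/1700]
  400 → container 1  [load 1650/1700]
  350 → container 3  [load 1500/1700]
  300 → container 4  [load 1400/1700]
6 containers opened.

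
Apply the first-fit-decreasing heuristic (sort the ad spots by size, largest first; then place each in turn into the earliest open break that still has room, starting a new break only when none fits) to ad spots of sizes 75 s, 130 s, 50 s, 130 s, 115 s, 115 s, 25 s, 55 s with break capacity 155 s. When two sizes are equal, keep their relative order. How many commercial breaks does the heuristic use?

6

Sorted descending: 130, 130, 115, 115, 75, 55, 50, 25.
  130 → break 1 (new)  [load 130/155]
  130 → break 2 (new)  [load 130/155]
  115 → break 3 (new)  [load 115/155]
  115 → break 4 (new)  [load 115/155]
  75 → break 5 (new)  [load 75/155]
  55 → break 5  [load 130/155]
  50 → break 6 (new)  [load 50/155]
  25 → break 1  [load 155/155]
6 commercial breaks opened.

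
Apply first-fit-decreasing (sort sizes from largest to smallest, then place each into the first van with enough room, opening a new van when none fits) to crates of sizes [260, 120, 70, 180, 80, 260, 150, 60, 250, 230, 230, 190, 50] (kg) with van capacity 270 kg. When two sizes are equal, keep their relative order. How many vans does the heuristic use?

Sorted descending: 260, 260, 250, 230, 230, 190, 180, 150, 120, 80, 70, 60, 50.
  260 → van 1 (new)  [load 260/270]
  260 → van 2 (new)  [load 260/270]
  250 → van 3 (new)  [load 250/270]
  230 → van 4 (new)  [load 230/270]
  230 → van 5 (new)  [load 230/270]
  190 → van 6 (new)  [load 190/270]
  180 → van 7 (new)  [load 180/270]
  150 → van 8 (new)  [load 150/270]
  120 → van 8  [load 270/270]
  80 → van 6  [load 270/270]
  70 → van 7  [load 250/270]
  60 → van 9 (new)  [load 60/270]
  50 → van 9  [load 110/270]
9 vans opened.

9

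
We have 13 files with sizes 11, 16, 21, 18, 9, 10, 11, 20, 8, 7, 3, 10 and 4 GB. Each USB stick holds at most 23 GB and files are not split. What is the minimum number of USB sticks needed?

Total = 21 + 20 + 18 + 16 + 11 + 11 + 10 + 10 + 9 + 8 + 7 + 4 + 3 = 148 GB.
Lower bound: ⌈148/23⌉ = 7 USB sticks.
A packing using 7 USB sticks:
  USB stick 1: 21 = 21
  USB stick 2: 20 + 3 = 23
  USB stick 3: 18 + 4 = 22
  USB stick 4: 16 + 7 = 23
  USB stick 5: 11 + 11 = 22
  USB stick 6: 10 + 10 = 20
  USB stick 7: 9 + 8 = 17
This matches the lower bound, so 7 is optimal.

7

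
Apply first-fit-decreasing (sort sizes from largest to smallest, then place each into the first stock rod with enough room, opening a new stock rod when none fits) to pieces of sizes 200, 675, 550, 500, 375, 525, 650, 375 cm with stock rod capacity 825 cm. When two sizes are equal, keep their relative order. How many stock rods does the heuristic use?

6

Sorted descending: 675, 650, 550, 525, 500, 375, 375, 200.
  675 → stock rod 1 (new)  [load 675/825]
  650 → stock rod 2 (new)  [load 650/825]
  550 → stock rod 3 (new)  [load 550/825]
  525 → stock rod 4 (new)  [load 525/825]
  500 → stock rod 5 (new)  [load 500/825]
  375 → stock rod 6 (new)  [load 375/825]
  375 → stock rod 6  [load 750/825]
  200 → stock rod 3  [load 750/825]
6 stock rods opened.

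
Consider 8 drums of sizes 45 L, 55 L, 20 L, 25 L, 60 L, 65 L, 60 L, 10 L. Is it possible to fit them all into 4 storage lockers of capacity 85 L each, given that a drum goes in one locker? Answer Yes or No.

No

Total = 340 L; ⌈340/85⌉ = 4.
5 drums each exceed half the capacity and cannot share a locker, forcing at least 5 storage lockers.
At least 5 storage lockers are required, but only 4 are allowed.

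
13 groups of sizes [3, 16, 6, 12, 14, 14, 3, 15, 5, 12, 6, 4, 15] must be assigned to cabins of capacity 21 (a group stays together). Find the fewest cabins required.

Total = 16 + 15 + 15 + 14 + 14 + 12 + 12 + 6 + 6 + 5 + 4 + 3 + 3 = 125.
Lower bound: ⌈125/21⌉ = 6 cabins.
Also, 7 groups each exceed 21/2, and no two of those can share a cabin, so at least 7 cabins are needed.
A packing using 7 cabins:
  cabin 1: 16 + 5 = 21
  cabin 2: 15 + 6 = 21
  cabin 3: 15 + 6 = 21
  cabin 4: 14 + 4 + 3 = 21
  cabin 5: 14 + 3 = 17
  cabin 6: 12 = 12
  cabin 7: 12 = 12
This matches the lower bound, so 7 is optimal.

7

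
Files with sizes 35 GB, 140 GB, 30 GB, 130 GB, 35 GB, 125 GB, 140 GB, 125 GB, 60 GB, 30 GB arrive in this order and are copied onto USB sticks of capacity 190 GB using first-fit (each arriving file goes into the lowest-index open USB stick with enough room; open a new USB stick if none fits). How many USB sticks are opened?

5

  35 → USB stick 1 (new)  [load 35/190]
  140 → USB stick 1  [load 175/190]
  30 → USB stick 2 (new)  [load 30/190]
  130 → USB stick 2  [load 160/190]
  35 → USB stick 3 (new)  [load 35/190]
  125 → USB stick 3  [load 160/190]
  140 → USB stick 4 (new)  [load 140/190]
  125 → USB stick 5 (new)  [load 125/190]
  60 → USB stick 5  [load 185/190]
  30 → USB stick 2  [load 190/190]
5 USB sticks opened.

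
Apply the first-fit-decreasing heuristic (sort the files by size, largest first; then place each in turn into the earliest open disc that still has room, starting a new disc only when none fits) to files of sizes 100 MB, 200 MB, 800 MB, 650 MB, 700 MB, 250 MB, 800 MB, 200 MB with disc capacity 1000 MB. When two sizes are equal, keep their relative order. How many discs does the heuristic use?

Sorted descending: 800, 800, 700, 650, 250, 200, 200, 100.
  800 → disc 1 (new)  [load 800/1000]
  800 → disc 2 (new)  [load 800/1000]
  700 → disc 3 (new)  [load 700/1000]
  650 → disc 4 (new)  [load 650/1000]
  250 → disc 3  [load 950/1000]
  200 → disc 1  [load 1000/1000]
  200 → disc 2  [load 1000/1000]
  100 → disc 4  [load 750/1000]
4 discs opened.

4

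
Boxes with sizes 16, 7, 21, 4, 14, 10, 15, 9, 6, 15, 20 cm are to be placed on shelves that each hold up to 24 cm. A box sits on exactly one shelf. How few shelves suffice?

Total = 21 + 20 + 16 + 15 + 15 + 14 + 10 + 9 + 7 + 6 + 4 = 137 cm.
Lower bound: ⌈137/24⌉ = 6 shelves.
A packing using 6 shelves:
  shelf 1: 21 = 21
  shelf 2: 20 + 4 = 24
  shelf 3: 16 + 7 = 23
  shelf 4: 15 + 9 = 24
  shelf 5: 15 + 6 = 21
  shelf 6: 14 + 10 = 24
This matches the lower bound, so 6 is optimal.

6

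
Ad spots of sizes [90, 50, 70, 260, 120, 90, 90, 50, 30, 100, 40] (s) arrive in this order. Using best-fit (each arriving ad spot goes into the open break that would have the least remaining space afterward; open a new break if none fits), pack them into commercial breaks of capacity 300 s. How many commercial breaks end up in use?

4

  90 → break 1 (new)  [load 90/300]
  50 → break 1  [load 140/300]
  70 → break 1  [load 210/300]
  260 → break 2 (new)  [load 260/300]
  120 → break 3 (new)  [load 120/300]
  90 → break 1  [load 300/300]
  90 → break 3  [load 210/300]
  50 → break 3  [load 260/300]
  30 → break 2  [load 290/300]
  100 → break 4 (new)  [load 100/300]
  40 → break 3  [load 300/300]
4 commercial breaks opened.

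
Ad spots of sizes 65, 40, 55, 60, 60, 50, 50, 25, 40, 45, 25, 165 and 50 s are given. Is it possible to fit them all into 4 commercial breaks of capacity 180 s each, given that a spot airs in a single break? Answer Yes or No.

No

Total = 730 s; ⌈730/180⌉ = 5.
At least 5 commercial breaks are required, but only 4 are allowed.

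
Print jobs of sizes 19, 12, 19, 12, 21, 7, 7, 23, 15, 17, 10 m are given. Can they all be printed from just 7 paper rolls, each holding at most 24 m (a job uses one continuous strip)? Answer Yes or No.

No

Total = 162 m; ⌈162/24⌉ = 7.
The bound of 7 does not rule out 7, but exhaustive search shows no assignment into 7 paper rolls of capacity 24 m exists — the minimum is 8.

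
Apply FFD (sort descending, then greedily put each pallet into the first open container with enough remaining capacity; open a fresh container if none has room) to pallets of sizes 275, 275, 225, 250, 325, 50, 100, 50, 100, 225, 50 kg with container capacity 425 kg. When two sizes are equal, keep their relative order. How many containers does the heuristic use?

Sorted descending: 325, 275, 275, 250, 225, 225, 100, 100, 50, 50, 50.
  325 → container 1 (new)  [load 325/425]
  275 → container 2 (new)  [load 275/425]
  275 → container 3 (new)  [load 275/425]
  250 → container 4 (new)  [load 250/425]
  225 → container 5 (new)  [load 225/425]
  225 → container 6 (new)  [load 225/425]
  100 → container 1  [load 425/425]
  100 → container 2  [load 375/425]
  50 → container 2  [load 425/425]
  50 → container 3  [load 325/425]
  50 → container 3  [load 375/425]
6 containers opened.

6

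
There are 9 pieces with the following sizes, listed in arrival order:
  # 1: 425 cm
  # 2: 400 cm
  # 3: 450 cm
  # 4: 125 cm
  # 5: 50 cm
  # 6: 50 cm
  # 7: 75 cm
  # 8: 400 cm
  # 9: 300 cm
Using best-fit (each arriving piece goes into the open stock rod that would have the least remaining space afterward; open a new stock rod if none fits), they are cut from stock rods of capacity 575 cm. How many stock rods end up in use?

  425 → stock rod 1 (new)  [load 425/575]
  400 → stock rod 2 (new)  [load 400/575]
  450 → stock rod 3 (new)  [load 450/575]
  125 → stock rod 3  [load 575/575]
  50 → stock rod 1  [load 475/575]
  50 → stock rod 1  [load 525/575]
  75 → stock rod 2  [load 475/575]
  400 → stock rod 4 (new)  [load 400/575]
  300 → stock rod 5 (new)  [load 300/575]
5 stock rods opened.

5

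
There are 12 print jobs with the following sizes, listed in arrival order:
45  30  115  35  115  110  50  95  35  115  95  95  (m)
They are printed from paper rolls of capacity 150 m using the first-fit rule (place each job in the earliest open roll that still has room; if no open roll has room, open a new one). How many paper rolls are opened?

8

  45 → roll 1 (new)  [load 45/150]
  30 → roll 1  [load 75/150]
  115 → roll 2 (new)  [load 115/150]
  35 → roll 1  [load 110/150]
  115 → roll 3 (new)  [load 115/150]
  110 → roll 4 (new)  [load 110/150]
  50 → roll 5 (new)  [load 50/150]
  95 → roll 5  [load 145/150]
  35 → roll 1  [load 145/150]
  115 → roll 6 (new)  [load 115/150]
  95 → roll 7 (new)  [load 95/150]
  95 → roll 8 (new)  [load 95/150]
8 paper rolls opened.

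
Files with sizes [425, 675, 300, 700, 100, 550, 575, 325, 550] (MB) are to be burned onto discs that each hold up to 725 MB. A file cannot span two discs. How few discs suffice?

Total = 700 + 675 + 575 + 550 + 550 + 425 + 325 + 300 + 100 = 4200 MB.
Lower bound: ⌈4200/725⌉ = 6 discs.
A packing using 7 discs:
  disc 1: 700 = 700
  disc 2: 675 = 675
  disc 3: 575 + 100 = 675
  disc 4: 550 = 550
  disc 5: 550 = 550
  disc 6: 425 + 300 = 725
  disc 7: 325 = 325
No arrangement into 6 discs stays within capacity, so 7 is optimal.

7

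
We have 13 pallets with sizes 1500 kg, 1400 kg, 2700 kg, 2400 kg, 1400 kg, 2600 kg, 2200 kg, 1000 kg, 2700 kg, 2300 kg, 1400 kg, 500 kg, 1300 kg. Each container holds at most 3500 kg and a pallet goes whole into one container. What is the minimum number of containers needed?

Total = 2700 + 2700 + 2600 + 2400 + 2300 + 2200 + 1500 + 1400 + 1400 + 1400 + 1300 + 1000 + 500 = 23400 kg.
Lower bound: ⌈23400/3500⌉ = 7 containers.
A packing using 8 containers:
  container 1: 2700 + 500 = 3200
  container 2: 2700 = 2700
  container 3: 2600 = 2600
  container 4: 2400 + 1000 = 3400
  container 5: 2300 = 2300
  container 6: 2200 + 1300 = 3500
  container 7: 1500 + 1400 = 2900
  container 8: 1400 + 1400 = 2800
No arrangement into 7 containers stays within capacity, so 8 is optimal.

8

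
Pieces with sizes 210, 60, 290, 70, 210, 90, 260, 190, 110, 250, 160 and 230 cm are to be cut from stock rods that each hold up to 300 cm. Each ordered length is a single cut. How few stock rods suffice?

8

Total = 290 + 260 + 250 + 230 + 210 + 210 + 190 + 160 + 110 + 90 + 70 + 60 = 2130 cm.
Lower bound: ⌈2130/300⌉ = 8 stock rods.
A packing using 8 stock rods:
  stock rod 1: 290 = 290
  stock rod 2: 260 = 260
  stock rod 3: 250 = 250
  stock rod 4: 230 + 70 = 300
  stock rod 5: 210 + 90 = 300
  stock rod 6: 210 + 60 = 270
  stock rod 7: 190 + 110 = 300
  stock rod 8: 160 = 160
This matches the lower bound, so 8 is optimal.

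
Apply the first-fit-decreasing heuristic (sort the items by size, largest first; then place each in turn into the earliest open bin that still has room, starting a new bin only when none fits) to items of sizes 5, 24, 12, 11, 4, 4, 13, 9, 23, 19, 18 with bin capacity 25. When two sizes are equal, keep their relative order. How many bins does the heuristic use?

6

Sorted descending: 24, 23, 19, 18, 13, 12, 11, 9, 5, 4, 4.
  24 → bin 1 (new)  [load 24/25]
  23 → bin 2 (new)  [load 23/25]
  19 → bin 3 (new)  [load 19/25]
  18 → bin 4 (new)  [load 18/25]
  13 → bin 5 (new)  [load 13/25]
  12 → bin 5  [load 25/25]
  11 → bin 6 (new)  [load 11/25]
  9 → bin 6  [load 20/25]
  5 → bin 3  [load 24/25]
  4 → bin 4  [load 22/25]
  4 → bin 6  [load 24/25]
6 bins opened.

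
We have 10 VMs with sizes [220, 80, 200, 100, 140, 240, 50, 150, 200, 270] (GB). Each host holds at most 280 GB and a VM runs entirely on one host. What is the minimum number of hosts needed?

Total = 270 + 240 + 220 + 200 + 200 + 150 + 140 + 100 + 80 + 50 = 1650 GB.
Lower bound: ⌈1650/280⌉ = 6 hosts.
A packing using 7 hosts:
  host 1: 270 = 270
  host 2: 240 = 240
  host 3: 220 + 50 = 270
  host 4: 200 + 80 = 280
  host 5: 200 = 200
  host 6: 150 + 100 = 250
  host 7: 140 = 140
No arrangement into 6 hosts stays within capacity, so 7 is optimal.

7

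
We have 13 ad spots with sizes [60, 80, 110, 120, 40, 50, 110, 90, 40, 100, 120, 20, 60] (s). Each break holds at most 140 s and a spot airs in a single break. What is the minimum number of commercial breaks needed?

8

Total = 120 + 120 + 110 + 110 + 100 + 90 + 80 + 60 + 60 + 50 + 40 + 40 + 20 = 1000 s.
Lower bound: ⌈1000/140⌉ = 8 commercial breaks.
A packing using 8 commercial breaks:
  break 1: 120 + 20 = 140
  break 2: 120 = 120
  break 3: 110 = 110
  break 4: 110 = 110
  break 5: 100 + 40 = 140
  break 6: 90 + 50 = 140
  break 7: 80 + 60 = 140
  break 8: 60 + 40 = 100
This matches the lower bound, so 8 is optimal.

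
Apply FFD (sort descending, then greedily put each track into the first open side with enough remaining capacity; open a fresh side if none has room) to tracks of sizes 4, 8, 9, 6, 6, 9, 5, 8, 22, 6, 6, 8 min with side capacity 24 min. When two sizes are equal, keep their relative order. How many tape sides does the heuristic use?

5

Sorted descending: 22, 9, 9, 8, 8, 8, 6, 6, 6, 6, 5, 4.
  22 → side 1 (new)  [load 22/24]
  9 → side 2 (new)  [load 9/24]
  9 → side 2  [load 18/24]
  8 → side 3 (new)  [load 8/24]
  8 → side 3  [load 16/24]
  8 → side 3  [load 24/24]
  6 → side 2  [load 24/24]
  6 → side 4 (new)  [load 6/24]
  6 → side 4  [load 12/24]
  6 → side 4  [load 18/24]
  5 → side 4  [load 23/24]
  4 → side 5 (new)  [load 4/24]
5 tape sides opened.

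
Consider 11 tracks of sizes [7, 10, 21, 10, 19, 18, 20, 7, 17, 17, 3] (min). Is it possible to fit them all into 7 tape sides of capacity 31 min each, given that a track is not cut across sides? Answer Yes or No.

Yes

A valid assignment using 6 tape sides:
  side 1: 21 + 10 = 31
  side 2: 20 + 10 = 30
  side 3: 19 + 7 + 3 = 29
  side 4: 18 + 7 = 25
  side 5: 17 = 17
  side 6: 17 = 17
That uses only 6 ≤ 7, so 7 tape sides are enough.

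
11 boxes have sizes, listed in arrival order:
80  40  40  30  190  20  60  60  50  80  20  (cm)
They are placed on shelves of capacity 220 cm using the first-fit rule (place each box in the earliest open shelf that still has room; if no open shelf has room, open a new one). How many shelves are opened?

4

  80 → shelf 1 (new)  [load 80/220]
  40 → shelf 1  [load 120/220]
  40 → shelf 1  [load 160/220]
  30 → shelf 1  [load 190/220]
  190 → shelf 2 (new)  [load 190/220]
  20 → shelf 1  [load 210/220]
  60 → shelf 3 (new)  [load 60/220]
  60 → shelf 3  [load 120/220]
  50 → shelf 3  [load 170/220]
  80 → shelf 4 (new)  [load 80/220]
  20 → shelf 2  [load 210/220]
4 shelves opened.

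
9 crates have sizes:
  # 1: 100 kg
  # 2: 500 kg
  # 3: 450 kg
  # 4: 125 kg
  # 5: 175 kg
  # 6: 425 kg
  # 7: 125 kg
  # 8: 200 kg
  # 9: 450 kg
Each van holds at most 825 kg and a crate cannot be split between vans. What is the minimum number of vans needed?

4

Total = 500 + 450 + 450 + 425 + 200 + 175 + 125 + 125 + 100 = 2550 kg.
Lower bound: ⌈2550/825⌉ = 4 vans.
A packing using 4 vans:
  van 1: 500 + 200 + 125 = 825
  van 2: 450 + 175 + 125 = 750
  van 3: 450 + 100 = 550
  van 4: 425 = 425
This matches the lower bound, so 4 is optimal.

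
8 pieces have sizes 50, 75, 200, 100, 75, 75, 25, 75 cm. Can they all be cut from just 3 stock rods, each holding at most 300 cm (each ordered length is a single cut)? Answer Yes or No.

Yes

A valid assignment using 3 stock rods:
  stock rod 1: 200 + 100 = 300
  stock rod 2: 75 + 75 + 75 + 75 = 300
  stock rod 3: 50 + 25 = 75
Every load is within 300 cm, so 3 stock rods suffice.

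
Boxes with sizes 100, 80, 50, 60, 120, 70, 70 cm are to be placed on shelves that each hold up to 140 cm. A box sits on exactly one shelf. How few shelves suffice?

Total = 120 + 100 + 80 + 70 + 70 + 60 + 50 = 550 cm.
Lower bound: ⌈550/140⌉ = 4 shelves.
A packing using 5 shelves:
  shelf 1: 120 = 120
  shelf 2: 100 = 100
  shelf 3: 80 + 60 = 140
  shelf 4: 70 + 70 = 140
  shelf 5: 50 = 50
No arrangement into 4 shelves stays within capacity, so 5 is optimal.

5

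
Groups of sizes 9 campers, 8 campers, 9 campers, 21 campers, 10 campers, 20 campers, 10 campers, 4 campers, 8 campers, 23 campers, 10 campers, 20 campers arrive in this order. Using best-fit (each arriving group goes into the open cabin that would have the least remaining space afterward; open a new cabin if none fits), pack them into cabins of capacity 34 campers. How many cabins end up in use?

  9 → cabin 1 (new)  [load 9/34]
  8 → cabin 1  [load 17/34]
  9 → cabin 1  [load 26/34]
  21 → cabin 2 (new)  [load 21/34]
  10 → cabin 2  [load 31/34]
  20 → cabin 3 (new)  [load 20/34]
  10 → cabin 3  [load 30/34]
  4 → cabin 3  [load 34/34]
  8 → cabin 1  [load 34/34]
  23 → cabin 4 (new)  [load 23/34]
  10 → cabin 4  [load 33/34]
  20 → cabin 5 (new)  [load 20/34]
5 cabins opened.

5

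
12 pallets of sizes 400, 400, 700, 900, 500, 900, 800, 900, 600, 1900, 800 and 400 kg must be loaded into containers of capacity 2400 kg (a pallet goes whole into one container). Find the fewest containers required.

Total = 1900 + 900 + 900 + 900 + 800 + 800 + 700 + 600 + 500 + 400 + 400 + 400 = 9200 kg.
Lower bound: ⌈9200/2400⌉ = 4 containers.
A packing using 4 containers:
  container 1: 1900 + 500 = 2400
  container 2: 900 + 900 + 600 = 2400
  container 3: 900 + 800 + 700 = 2400
  container 4: 800 + 400 + 400 + 400 = 2000
This matches the lower bound, so 4 is optimal.

4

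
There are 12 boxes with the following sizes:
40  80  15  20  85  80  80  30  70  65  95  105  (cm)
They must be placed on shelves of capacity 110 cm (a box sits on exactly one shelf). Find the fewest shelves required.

8

Total = 105 + 95 + 85 + 80 + 80 + 80 + 70 + 65 + 40 + 30 + 20 + 15 = 765 cm.
Lower bound: ⌈765/110⌉ = 7 shelves.
Also, 8 boxes each exceed 55 cm, and no two of those can share a shelf, so at least 8 shelves are needed.
A packing using 8 shelves:
  shelf 1: 105 = 105
  shelf 2: 95 + 15 = 110
  shelf 3: 85 + 20 = 105
  shelf 4: 80 + 30 = 110
  shelf 5: 80 = 80
  shelf 6: 80 = 80
  shelf 7: 70 + 40 = 110
  shelf 8: 65 = 65
This matches the lower bound, so 8 is optimal.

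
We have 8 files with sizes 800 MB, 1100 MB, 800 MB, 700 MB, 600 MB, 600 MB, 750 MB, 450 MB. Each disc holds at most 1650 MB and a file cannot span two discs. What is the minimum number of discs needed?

Total = 1100 + 800 + 800 + 750 + 700 + 600 + 600 + 450 = 5800 MB.
Lower bound: ⌈5800/1650⌉ = 4 discs.
A packing using 4 discs:
  disc 1: 1100 + 450 = 1550
  disc 2: 800 + 800 = 1600
  disc 3: 750 + 700 = 1450
  disc 4: 600 + 600 = 1200
This matches the lower bound, so 4 is optimal.

4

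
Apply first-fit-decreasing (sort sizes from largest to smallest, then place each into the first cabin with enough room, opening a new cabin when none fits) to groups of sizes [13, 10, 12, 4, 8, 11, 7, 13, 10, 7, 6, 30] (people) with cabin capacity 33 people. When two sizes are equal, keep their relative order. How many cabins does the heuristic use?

Sorted descending: 30, 13, 13, 12, 11, 10, 10, 8, 7, 7, 6, 4.
  30 → cabin 1 (new)  [load 30/33]
  13 → cabin 2 (new)  [load 13/33]
  13 → cabin 2  [load 26/33]
  12 → cabin 3 (new)  [load 12/33]
  11 → cabin 3  [load 23/33]
  10 → cabin 3  [load 33/33]
  10 → cabin 4 (new)  [load 10/33]
  8 → cabin 4  [load 18/33]
  7 → cabin 2  [load 33/33]
  7 → cabin 4  [load 25/33]
  6 → cabin 4  [load 31/33]
  4 → cabin 5 (new)  [load 4/33]
5 cabins opened.

5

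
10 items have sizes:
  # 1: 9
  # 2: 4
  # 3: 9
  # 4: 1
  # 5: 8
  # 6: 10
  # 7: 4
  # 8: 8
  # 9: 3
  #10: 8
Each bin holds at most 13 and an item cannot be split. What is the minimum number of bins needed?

6

Total = 10 + 9 + 9 + 8 + 8 + 8 + 4 + 4 + 3 + 1 = 64.
Lower bound: ⌈64/13⌉ = 5 bins.
Also, 6 items each exceed 13/2, and no two of those can share a bin, so at least 6 bins are needed.
A packing using 6 bins:
  bin 1: 10 + 3 = 13
  bin 2: 9 + 4 = 13
  bin 3: 9 + 4 = 13
  bin 4: 8 + 1 = 9
  bin 5: 8 = 8
  bin 6: 8 = 8
This matches the lower bound, so 6 is optimal.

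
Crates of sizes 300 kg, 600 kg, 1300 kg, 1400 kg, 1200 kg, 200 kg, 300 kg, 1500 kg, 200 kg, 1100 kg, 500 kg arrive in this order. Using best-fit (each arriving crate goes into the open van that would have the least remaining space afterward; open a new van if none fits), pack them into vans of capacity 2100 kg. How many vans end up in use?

  300 → van 1 (new)  [load 300/2100]
  600 → van 1  [load 900/2100]
  1300 → van 2 (new)  [load 1300/2100]
  1400 → van 3 (new)  [load 1400/2100]
  1200 → van 1  [load 2100/2100]
  200 → van 3  [load 1600/2100]
  300 → van 3  [load 1900/2100]
  1500 → van 4 (new)  [load 1500/2100]
  200 → van 3  [load 2100/2100]
  1100 → van 5 (new)  [load 1100/2100]
  500 → van 4  [load 2000/2100]
5 vans opened.

5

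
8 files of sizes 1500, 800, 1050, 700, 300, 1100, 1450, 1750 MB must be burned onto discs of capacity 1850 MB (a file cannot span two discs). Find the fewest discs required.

5

Total = 1750 + 1500 + 1450 + 1100 + 1050 + 800 + 700 + 300 = 8650 MB.
Lower bound: ⌈8650/1850⌉ = 5 discs.
A packing using 5 discs:
  disc 1: 1750 = 1750
  disc 2: 1500 + 300 = 1800
  disc 3: 1450 = 1450
  disc 4: 1100 + 700 = 1800
  disc 5: 1050 + 800 = 1850
This matches the lower bound, so 5 is optimal.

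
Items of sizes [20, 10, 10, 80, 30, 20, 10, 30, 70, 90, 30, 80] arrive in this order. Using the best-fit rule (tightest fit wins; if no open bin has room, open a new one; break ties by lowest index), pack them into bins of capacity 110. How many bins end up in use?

  20 → bin 1 (new)  [load 20/110]
  10 → bin 1  [load 30/110]
  10 → bin 1  [load 40/110]
  80 → bin 2 (new)  [load 80/110]
  30 → bin 2  [load 110/110]
  20 → bin 1  [load 60/110]
  10 → bin 1  [load 70/110]
  30 → bin 1  [load 100/110]
  70 → bin 3 (new)  [load 70/110]
  90 → bin 4 (new)  [load 90/110]
  30 → bin 3  [load 100/110]
  80 → bin 5 (new)  [load 80/110]
5 bins opened.

5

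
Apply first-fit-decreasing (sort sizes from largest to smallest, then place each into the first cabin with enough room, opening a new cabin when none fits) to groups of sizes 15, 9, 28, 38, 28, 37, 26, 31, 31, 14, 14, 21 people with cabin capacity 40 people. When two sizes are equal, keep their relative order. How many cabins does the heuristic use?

9

Sorted descending: 38, 37, 31, 31, 28, 28, 26, 21, 15, 14, 14, 9.
  38 → cabin 1 (new)  [load 38/40]
  37 → cabin 2 (new)  [load 37/40]
  31 → cabin 3 (new)  [load 31/40]
  31 → cabin 4 (new)  [load 31/40]
  28 → cabin 5 (new)  [load 28/40]
  28 → cabin 6 (new)  [load 28/40]
  26 → cabin 7 (new)  [load 26/40]
  21 → cabin 8 (new)  [load 21/40]
  15 → cabin 8  [load 36/40]
  14 → cabin 7  [load 40/40]
  14 → cabin 9 (new)  [load 14/40]
  9 → cabin 3  [load 40/40]
9 cabins opened.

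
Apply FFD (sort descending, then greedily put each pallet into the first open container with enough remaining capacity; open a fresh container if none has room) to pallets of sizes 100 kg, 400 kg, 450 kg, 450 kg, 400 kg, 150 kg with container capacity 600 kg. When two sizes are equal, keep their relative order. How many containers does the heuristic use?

Sorted descending: 450, 450, 400, 400, 150, 100.
  450 → container 1 (new)  [load 450/600]
  450 → container 2 (new)  [load 450/600]
  400 → container 3 (new)  [load 400/600]
  400 → container 4 (new)  [load 400/600]
  150 → container 1  [load 600/600]
  100 → container 2  [load 550/600]
4 containers opened.

4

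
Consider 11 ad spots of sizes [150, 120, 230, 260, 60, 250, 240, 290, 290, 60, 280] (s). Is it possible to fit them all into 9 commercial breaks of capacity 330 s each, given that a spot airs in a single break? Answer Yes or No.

Yes

A valid assignment using 8 commercial breaks:
  break 1: 290 = 290
  break 2: 290 = 290
  break 3: 280 = 280
  break 4: 260 + 60 = 320
  break 5: 250 + 60 = 310
  break 6: 240 = 240
  break 7: 230 = 230
  break 8: 150 + 120 = 270
That uses only 8 ≤ 9, so 9 commercial breaks are enough.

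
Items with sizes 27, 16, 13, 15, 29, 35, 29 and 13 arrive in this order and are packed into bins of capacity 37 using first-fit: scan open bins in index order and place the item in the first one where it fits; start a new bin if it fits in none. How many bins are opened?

  27 → bin 1 (new)  [load 27/37]
  16 → bin 2 (new)  [load 16/37]
  13 → bin 2  [load 29/37]
  15 → bin 3 (new)  [load 15/37]
  29 → bin 4 (new)  [load 29/37]
  35 → bin 5 (new)  [load 35/37]
  29 → bin 6 (new)  [load 29/37]
  13 → bin 3  [load 28/37]
6 bins opened.

6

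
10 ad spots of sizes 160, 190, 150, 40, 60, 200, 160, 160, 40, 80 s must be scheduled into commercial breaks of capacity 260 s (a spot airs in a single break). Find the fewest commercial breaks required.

6

Total = 200 + 190 + 160 + 160 + 160 + 150 + 80 + 60 + 40 + 40 = 1240 s.
Lower bound: ⌈1240/260⌉ = 5 commercial breaks.
Also, 6 ad spots each exceed 130 s, and no two of those can share a break, so at least 6 commercial breaks are needed.
A packing using 6 commercial breaks:
  break 1: 200 + 60 = 260
  break 2: 190 + 40 = 230
  break 3: 160 + 80 = 240
  break 4: 160 + 40 = 200
  break 5: 160 = 160
  break 6: 150 = 150
This matches the lower bound, so 6 is optimal.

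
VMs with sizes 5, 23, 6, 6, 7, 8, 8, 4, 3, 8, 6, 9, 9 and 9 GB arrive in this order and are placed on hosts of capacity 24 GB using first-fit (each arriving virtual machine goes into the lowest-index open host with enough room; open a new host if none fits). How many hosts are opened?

5

  5 → host 1 (new)  [load 5/24]
  23 → host 2 (new)  [load 23/24]
  6 → host 1  [load 11/24]
  6 → host 1  [load 17/24]
  7 → host 1  [load 24/24]
  8 → host 3 (new)  [load 8/24]
  8 → host 3  [load 16/24]
  4 → host 3  [load 20/24]
  3 → host 3  [load 23/24]
  8 → host 4 (new)  [load 8/24]
  6 → host 4  [load 14/24]
  9 → host 4  [load 23/24]
  9 → host 5 (new)  [load 9/24]
  9 → host 5  [load 18/24]
5 hosts opened.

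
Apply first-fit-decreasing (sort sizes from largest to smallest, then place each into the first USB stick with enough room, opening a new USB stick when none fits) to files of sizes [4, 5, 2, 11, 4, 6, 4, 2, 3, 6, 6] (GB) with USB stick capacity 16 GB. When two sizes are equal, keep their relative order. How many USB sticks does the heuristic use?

4

Sorted descending: 11, 6, 6, 6, 5, 4, 4, 4, 3, 2, 2.
  11 → USB stick 1 (new)  [load 11/16]
  6 → USB stick 2 (new)  [load 6/16]
  6 → USB stick 2  [load 12/16]
  6 → USB stick 3 (new)  [load 6/16]
  5 → USB stick 1  [load 16/16]
  4 → USB stick 2  [load 16/16]
  4 → USB stick 3  [load 10/16]
  4 → USB stick 3  [load 14/16]
  3 → USB stick 4 (new)  [load 3/16]
  2 → USB stick 3  [load 16/16]
  2 → USB stick 4  [load 5/16]
4 USB sticks opened.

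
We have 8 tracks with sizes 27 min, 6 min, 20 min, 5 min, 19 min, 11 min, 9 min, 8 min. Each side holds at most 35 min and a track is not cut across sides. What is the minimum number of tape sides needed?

Total = 27 + 20 + 19 + 11 + 9 + 8 + 6 + 5 = 105 min.
Lower bound: ⌈105/35⌉ = 3 tape sides.
A packing using 3 tape sides:
  side 1: 27 + 8 = 35
  side 2: 20 + 9 + 6 = 35
  side 3: 19 + 11 + 5 = 35
This matches the lower bound, so 3 is optimal.

3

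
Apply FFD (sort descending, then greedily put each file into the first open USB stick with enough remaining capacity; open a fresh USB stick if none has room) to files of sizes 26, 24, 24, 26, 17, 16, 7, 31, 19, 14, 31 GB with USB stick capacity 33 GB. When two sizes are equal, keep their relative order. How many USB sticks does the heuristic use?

Sorted descending: 31, 31, 26, 26, 24, 24, 19, 17, 16, 14, 7.
  31 → USB stick 1 (new)  [load 31/33]
  31 → USB stick 2 (new)  [load 31/33]
  26 → USB stick 3 (new)  [load 26/33]
  26 → USB stick 4 (new)  [load 26/33]
  24 → USB stick 5 (new)  [load 24/33]
  24 → USB stick 6 (new)  [load 24/33]
  19 → USB stick 7 (new)  [load 19/33]
  17 → USB stick 8 (new)  [load 17/33]
  16 → USB stick 8  [load 33/33]
  14 → USB stick 7  [load 33/33]
  7 → USB stick 3  [load 33/33]
8 USB sticks opened.

8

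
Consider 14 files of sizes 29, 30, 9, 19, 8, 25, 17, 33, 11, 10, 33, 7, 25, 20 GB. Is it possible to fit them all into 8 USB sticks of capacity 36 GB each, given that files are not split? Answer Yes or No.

No

Total = 276 GB; ⌈276/36⌉ = 8.
The bound of 8 does not rule out 8, but exhaustive search shows no assignment into 8 USB sticks of capacity 36 GB exists — the minimum is 9.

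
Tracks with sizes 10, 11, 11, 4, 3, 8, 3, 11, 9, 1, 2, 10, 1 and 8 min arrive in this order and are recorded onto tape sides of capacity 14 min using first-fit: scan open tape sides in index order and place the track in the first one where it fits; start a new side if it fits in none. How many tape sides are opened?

8

  10 → side 1 (new)  [load 10/14]
  11 → side 2 (new)  [load 11/14]
  11 → side 3 (new)  [load 11/14]
  4 → side 1  [load 14/14]
  3 → side 2  [load 14/14]
  8 → side 4 (new)  [load 8/14]
  3 → side 3  [load 14/14]
  11 → side 5 (new)  [load 11/14]
  9 → side 6 (new)  [load 9/14]
  1 → side 4  [load 9/14]
  2 → side 4  [load 11/14]
  10 → side 7 (new)  [load 10/14]
  1 → side 4  [load 12/14]
  8 → side 8 (new)  [load 8/14]
8 tape sides opened.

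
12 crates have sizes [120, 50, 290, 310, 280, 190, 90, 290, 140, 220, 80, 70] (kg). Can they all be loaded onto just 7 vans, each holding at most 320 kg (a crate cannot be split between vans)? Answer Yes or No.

Total = 2130 kg; ⌈2130/320⌉ = 7.
The bound of 7 does not rule out 7, but exhaustive search shows no assignment into 7 vans of capacity 320 kg exists — the minimum is 8.

No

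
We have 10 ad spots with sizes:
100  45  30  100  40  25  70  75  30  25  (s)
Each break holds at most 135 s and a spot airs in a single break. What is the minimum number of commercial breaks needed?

5

Total = 100 + 100 + 75 + 70 + 45 + 40 + 30 + 30 + 25 + 25 = 540 s.
Lower bound: ⌈540/135⌉ = 4 commercial breaks.
A packing using 5 commercial breaks:
  break 1: 100 + 30 = 130
  break 2: 100 + 30 = 130
  break 3: 75 + 45 = 120
  break 4: 70 + 40 + 25 = 135
  break 5: 25 = 25
No arrangement into 4 commercial breaks stays within capacity, so 5 is optimal.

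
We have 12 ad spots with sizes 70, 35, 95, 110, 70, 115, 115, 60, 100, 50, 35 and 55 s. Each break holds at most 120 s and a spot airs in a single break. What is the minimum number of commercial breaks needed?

9

Total = 115 + 115 + 110 + 100 + 95 + 70 + 70 + 60 + 55 + 50 + 35 + 35 = 910 s.
Lower bound: ⌈910/120⌉ = 8 commercial breaks.
A packing using 9 commercial breaks:
  break 1: 115 = 115
  break 2: 115 = 115
  break 3: 110 = 110
  break 4: 100 = 100
  break 5: 95 = 95
  break 6: 70 + 50 = 120
  break 7: 70 + 35 = 105
  break 8: 60 + 55 = 115
  break 9: 35 = 35
No arrangement into 8 commercial breaks stays within capacity, so 9 is optimal.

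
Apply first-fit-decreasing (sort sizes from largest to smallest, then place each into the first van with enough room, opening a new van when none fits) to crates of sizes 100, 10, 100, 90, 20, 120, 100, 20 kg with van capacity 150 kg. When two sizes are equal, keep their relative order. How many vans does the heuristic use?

5

Sorted descending: 120, 100, 100, 100, 90, 20, 20, 10.
  120 → van 1 (new)  [load 120/150]
  100 → van 2 (new)  [load 100/150]
  100 → van 3 (new)  [load 100/150]
  100 → van 4 (new)  [load 100/150]
  90 → van 5 (new)  [load 90/150]
  20 → van 1  [load 140/150]
  20 → van 2  [load 120/150]
  10 → van 1  [load 150/150]
5 vans opened.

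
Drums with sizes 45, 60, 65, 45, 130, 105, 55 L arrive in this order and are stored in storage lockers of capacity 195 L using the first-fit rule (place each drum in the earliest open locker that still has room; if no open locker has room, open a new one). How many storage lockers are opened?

  45 → locker 1 (new)  [load 45/195]
  60 → locker 1  [load 105/195]
  65 → locker 1  [load 170/195]
  45 → locker 2 (new)  [load 45/195]
  130 → locker 2  [load 175/195]
  105 → locker 3 (new)  [load 105/195]
  55 → locker 3  [load 160/195]
3 storage lockers opened.

3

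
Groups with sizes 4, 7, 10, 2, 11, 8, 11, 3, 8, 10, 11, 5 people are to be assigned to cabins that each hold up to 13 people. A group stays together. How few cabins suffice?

Total = 11 + 11 + 11 + 10 + 10 + 8 + 8 + 7 + 5 + 4 + 3 + 2 = 90 people.
Lower bound: ⌈90/13⌉ = 7 cabins.
Also, 8 groups each exceed 13/2 people, and no two of those can share a cabin, so at least 8 cabins are needed.
A packing using 8 cabins:
  cabin 1: 11 + 2 = 13
  cabin 2: 11 = 11
  cabin 3: 11 = 11
  cabin 4: 10 + 3 = 13
  cabin 5: 10 = 10
  cabin 6: 8 + 5 = 13
  cabin 7: 8 + 4 = 12
  cabin 8: 7 = 7
This matches the lower bound, so 8 is optimal.

8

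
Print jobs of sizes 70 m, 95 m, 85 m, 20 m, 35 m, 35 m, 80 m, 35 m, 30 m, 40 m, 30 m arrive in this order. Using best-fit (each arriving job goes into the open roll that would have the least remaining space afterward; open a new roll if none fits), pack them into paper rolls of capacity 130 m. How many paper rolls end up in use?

5

  70 → roll 1 (new)  [load 70/130]
  95 → roll 2 (new)  [load 95/130]
  85 → roll 3 (new)  [load 85/130]
  20 → roll 2  [load 115/130]
  35 → roll 3  [load 120/130]
  35 → roll 1  [load 105/130]
  80 → roll 4 (new)  [load 80/130]
  35 → roll 4  [load 115/130]
  30 → roll 5 (new)  [load 30/130]
  40 → roll 5  [load 70/130]
  30 → roll 5  [load 100/130]
5 paper rolls opened.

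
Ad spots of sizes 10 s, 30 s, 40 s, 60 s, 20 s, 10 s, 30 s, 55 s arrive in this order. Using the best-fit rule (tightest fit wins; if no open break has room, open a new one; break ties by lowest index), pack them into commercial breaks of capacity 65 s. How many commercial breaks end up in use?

5

  10 → break 1 (new)  [load 10/65]
  30 → break 1  [load 40/65]
  40 → break 2 (new)  [load 40/65]
  60 → break 3 (new)  [load 60/65]
  20 → break 1  [load 60/65]
  10 → break 2  [load 50/65]
  30 → break 4 (new)  [load 30/65]
  55 → break 5 (new)  [load 55/65]
5 commercial breaks opened.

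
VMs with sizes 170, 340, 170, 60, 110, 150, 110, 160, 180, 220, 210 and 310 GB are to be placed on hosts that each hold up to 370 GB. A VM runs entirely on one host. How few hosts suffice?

7

Total = 340 + 310 + 220 + 210 + 180 + 170 + 170 + 160 + 150 + 110 + 110 + 60 = 2190 GB.
Lower bound: ⌈2190/370⌉ = 6 hosts.
A packing using 7 hosts:
  host 1: 340 = 340
  host 2: 310 + 60 = 370
  host 3: 220 + 150 = 370
  host 4: 210 + 160 = 370
  host 5: 180 + 170 = 350
  host 6: 170 + 110 = 280
  host 7: 110 = 110
No arrangement into 6 hosts stays within capacity, so 7 is optimal.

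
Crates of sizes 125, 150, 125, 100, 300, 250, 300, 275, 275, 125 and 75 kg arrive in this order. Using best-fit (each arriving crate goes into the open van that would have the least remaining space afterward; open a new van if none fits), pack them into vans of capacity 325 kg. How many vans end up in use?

  125 → van 1 (new)  [load 125/325]
  150 → van 1  [load 275/325]
  125 → van 2 (new)  [load 125/325]
  100 → van 2  [load 225/325]
  300 → van 3 (new)  [load 300/325]
  250 → van 4 (new)  [load 250/325]
  300 → van 5 (new)  [load 300/325]
  275 → van 6 (new)  [load 275/325]
  275 → van 7 (new)  [load 275/325]
  125 → van 8 (new)  [load 125/325]
  75 → van 4  [load 325/325]
8 vans opened.

8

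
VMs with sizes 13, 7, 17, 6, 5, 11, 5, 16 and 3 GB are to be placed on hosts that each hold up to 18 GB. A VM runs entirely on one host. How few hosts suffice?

Total = 17 + 16 + 13 + 11 + 7 + 6 + 5 + 5 + 3 = 83 GB.
Lower bound: ⌈83/18⌉ = 5 hosts.
A packing using 5 hosts:
  host 1: 17 = 17
  host 2: 16 = 16
  host 3: 13 + 5 = 18
  host 4: 11 + 7 = 18
  host 5: 6 + 5 + 3 = 14
This matches the lower bound, so 5 is optimal.

5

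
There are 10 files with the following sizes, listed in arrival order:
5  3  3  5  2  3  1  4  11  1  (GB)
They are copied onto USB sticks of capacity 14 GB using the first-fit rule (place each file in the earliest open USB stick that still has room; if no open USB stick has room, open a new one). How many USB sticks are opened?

3

  5 → USB stick 1 (new)  [load 5/14]
  3 → USB stick 1  [load 8/14]
  3 → USB stick 1  [load 11/14]
  5 → USB stick 2 (new)  [load 5/14]
  2 → USB stick 1  [load 13/14]
  3 → USB stick 2  [load 8/14]
  1 → USB stick 1  [load 14/14]
  4 → USB stick 2  [load 12/14]
  11 → USB stick 3 (new)  [load 11/14]
  1 → USB stick 2  [load 13/14]
3 USB sticks opened.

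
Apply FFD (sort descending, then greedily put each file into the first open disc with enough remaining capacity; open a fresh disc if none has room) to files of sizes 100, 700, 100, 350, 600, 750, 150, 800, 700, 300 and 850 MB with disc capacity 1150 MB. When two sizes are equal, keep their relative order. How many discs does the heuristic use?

6

Sorted descending: 850, 800, 750, 700, 700, 600, 350, 300, 150, 100, 100.
  850 → disc 1 (new)  [load 850/1150]
  800 → disc 2 (new)  [load 800/1150]
  750 → disc 3 (new)  [load 750/1150]
  700 → disc 4 (new)  [load 700/1150]
  700 → disc 5 (new)  [load 700/1150]
  600 → disc 6 (new)  [load 600/1150]
  350 → disc 2  [load 1150/1150]
  300 → disc 1  [load 1150/1150]
  150 → disc 3  [load 900/1150]
  100 → disc 3  [load 1000/1150]
  100 → disc 3  [load 1100/1150]
6 discs opened.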